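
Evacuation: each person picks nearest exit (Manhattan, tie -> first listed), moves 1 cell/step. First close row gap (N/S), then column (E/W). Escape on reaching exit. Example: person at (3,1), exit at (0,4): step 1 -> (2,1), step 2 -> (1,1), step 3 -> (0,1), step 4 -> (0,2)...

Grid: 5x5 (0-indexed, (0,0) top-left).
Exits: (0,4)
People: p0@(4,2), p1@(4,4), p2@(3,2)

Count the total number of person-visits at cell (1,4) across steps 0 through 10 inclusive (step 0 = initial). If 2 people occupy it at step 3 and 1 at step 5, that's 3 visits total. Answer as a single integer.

Answer: 1

Derivation:
Step 0: p0@(4,2) p1@(4,4) p2@(3,2) -> at (1,4): 0 [-], cum=0
Step 1: p0@(3,2) p1@(3,4) p2@(2,2) -> at (1,4): 0 [-], cum=0
Step 2: p0@(2,2) p1@(2,4) p2@(1,2) -> at (1,4): 0 [-], cum=0
Step 3: p0@(1,2) p1@(1,4) p2@(0,2) -> at (1,4): 1 [p1], cum=1
Step 4: p0@(0,2) p1@ESC p2@(0,3) -> at (1,4): 0 [-], cum=1
Step 5: p0@(0,3) p1@ESC p2@ESC -> at (1,4): 0 [-], cum=1
Step 6: p0@ESC p1@ESC p2@ESC -> at (1,4): 0 [-], cum=1
Total visits = 1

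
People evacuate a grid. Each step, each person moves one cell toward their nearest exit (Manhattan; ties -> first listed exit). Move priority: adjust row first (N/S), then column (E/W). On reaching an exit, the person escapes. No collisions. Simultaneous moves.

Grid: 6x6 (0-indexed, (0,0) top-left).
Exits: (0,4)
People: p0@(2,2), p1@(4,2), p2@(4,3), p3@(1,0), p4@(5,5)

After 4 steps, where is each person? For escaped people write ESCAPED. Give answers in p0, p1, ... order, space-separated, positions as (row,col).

Step 1: p0:(2,2)->(1,2) | p1:(4,2)->(3,2) | p2:(4,3)->(3,3) | p3:(1,0)->(0,0) | p4:(5,5)->(4,5)
Step 2: p0:(1,2)->(0,2) | p1:(3,2)->(2,2) | p2:(3,3)->(2,3) | p3:(0,0)->(0,1) | p4:(4,5)->(3,5)
Step 3: p0:(0,2)->(0,3) | p1:(2,2)->(1,2) | p2:(2,3)->(1,3) | p3:(0,1)->(0,2) | p4:(3,5)->(2,5)
Step 4: p0:(0,3)->(0,4)->EXIT | p1:(1,2)->(0,2) | p2:(1,3)->(0,3) | p3:(0,2)->(0,3) | p4:(2,5)->(1,5)

ESCAPED (0,2) (0,3) (0,3) (1,5)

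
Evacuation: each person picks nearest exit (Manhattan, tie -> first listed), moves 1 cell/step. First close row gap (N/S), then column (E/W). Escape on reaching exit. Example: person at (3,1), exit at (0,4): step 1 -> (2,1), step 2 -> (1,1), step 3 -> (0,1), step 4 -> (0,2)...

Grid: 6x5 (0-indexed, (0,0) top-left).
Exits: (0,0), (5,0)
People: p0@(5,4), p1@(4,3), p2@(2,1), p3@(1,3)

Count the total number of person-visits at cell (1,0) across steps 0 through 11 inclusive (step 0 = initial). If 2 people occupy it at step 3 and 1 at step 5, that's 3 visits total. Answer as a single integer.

Answer: 0

Derivation:
Step 0: p0@(5,4) p1@(4,3) p2@(2,1) p3@(1,3) -> at (1,0): 0 [-], cum=0
Step 1: p0@(5,3) p1@(5,3) p2@(1,1) p3@(0,3) -> at (1,0): 0 [-], cum=0
Step 2: p0@(5,2) p1@(5,2) p2@(0,1) p3@(0,2) -> at (1,0): 0 [-], cum=0
Step 3: p0@(5,1) p1@(5,1) p2@ESC p3@(0,1) -> at (1,0): 0 [-], cum=0
Step 4: p0@ESC p1@ESC p2@ESC p3@ESC -> at (1,0): 0 [-], cum=0
Total visits = 0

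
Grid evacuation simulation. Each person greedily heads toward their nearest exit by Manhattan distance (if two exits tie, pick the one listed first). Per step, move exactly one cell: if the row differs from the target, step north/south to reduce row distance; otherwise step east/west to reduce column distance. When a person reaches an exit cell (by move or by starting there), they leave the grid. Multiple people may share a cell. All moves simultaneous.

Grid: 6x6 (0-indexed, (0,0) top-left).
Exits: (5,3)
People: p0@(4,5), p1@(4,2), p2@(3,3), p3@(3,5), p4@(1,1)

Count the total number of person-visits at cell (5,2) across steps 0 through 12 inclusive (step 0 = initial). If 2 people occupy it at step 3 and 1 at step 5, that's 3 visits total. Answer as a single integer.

Answer: 2

Derivation:
Step 0: p0@(4,5) p1@(4,2) p2@(3,3) p3@(3,5) p4@(1,1) -> at (5,2): 0 [-], cum=0
Step 1: p0@(5,5) p1@(5,2) p2@(4,3) p3@(4,5) p4@(2,1) -> at (5,2): 1 [p1], cum=1
Step 2: p0@(5,4) p1@ESC p2@ESC p3@(5,5) p4@(3,1) -> at (5,2): 0 [-], cum=1
Step 3: p0@ESC p1@ESC p2@ESC p3@(5,4) p4@(4,1) -> at (5,2): 0 [-], cum=1
Step 4: p0@ESC p1@ESC p2@ESC p3@ESC p4@(5,1) -> at (5,2): 0 [-], cum=1
Step 5: p0@ESC p1@ESC p2@ESC p3@ESC p4@(5,2) -> at (5,2): 1 [p4], cum=2
Step 6: p0@ESC p1@ESC p2@ESC p3@ESC p4@ESC -> at (5,2): 0 [-], cum=2
Total visits = 2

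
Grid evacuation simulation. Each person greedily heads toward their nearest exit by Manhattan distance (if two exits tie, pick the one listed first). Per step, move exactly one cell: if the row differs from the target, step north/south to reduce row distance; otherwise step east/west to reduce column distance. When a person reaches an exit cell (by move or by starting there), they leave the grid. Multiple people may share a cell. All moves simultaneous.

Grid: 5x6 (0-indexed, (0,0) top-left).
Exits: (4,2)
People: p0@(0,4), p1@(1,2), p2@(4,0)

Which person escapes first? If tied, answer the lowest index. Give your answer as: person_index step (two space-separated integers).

Step 1: p0:(0,4)->(1,4) | p1:(1,2)->(2,2) | p2:(4,0)->(4,1)
Step 2: p0:(1,4)->(2,4) | p1:(2,2)->(3,2) | p2:(4,1)->(4,2)->EXIT
Step 3: p0:(2,4)->(3,4) | p1:(3,2)->(4,2)->EXIT | p2:escaped
Step 4: p0:(3,4)->(4,4) | p1:escaped | p2:escaped
Step 5: p0:(4,4)->(4,3) | p1:escaped | p2:escaped
Step 6: p0:(4,3)->(4,2)->EXIT | p1:escaped | p2:escaped
Exit steps: [6, 3, 2]
First to escape: p2 at step 2

Answer: 2 2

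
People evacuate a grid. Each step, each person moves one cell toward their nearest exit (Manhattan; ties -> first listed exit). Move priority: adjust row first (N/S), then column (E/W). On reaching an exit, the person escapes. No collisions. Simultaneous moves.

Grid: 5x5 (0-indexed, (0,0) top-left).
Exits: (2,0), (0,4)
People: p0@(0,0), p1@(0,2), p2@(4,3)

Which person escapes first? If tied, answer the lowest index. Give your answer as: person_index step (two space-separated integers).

Step 1: p0:(0,0)->(1,0) | p1:(0,2)->(0,3) | p2:(4,3)->(3,3)
Step 2: p0:(1,0)->(2,0)->EXIT | p1:(0,3)->(0,4)->EXIT | p2:(3,3)->(2,3)
Step 3: p0:escaped | p1:escaped | p2:(2,3)->(2,2)
Step 4: p0:escaped | p1:escaped | p2:(2,2)->(2,1)
Step 5: p0:escaped | p1:escaped | p2:(2,1)->(2,0)->EXIT
Exit steps: [2, 2, 5]
First to escape: p0 at step 2

Answer: 0 2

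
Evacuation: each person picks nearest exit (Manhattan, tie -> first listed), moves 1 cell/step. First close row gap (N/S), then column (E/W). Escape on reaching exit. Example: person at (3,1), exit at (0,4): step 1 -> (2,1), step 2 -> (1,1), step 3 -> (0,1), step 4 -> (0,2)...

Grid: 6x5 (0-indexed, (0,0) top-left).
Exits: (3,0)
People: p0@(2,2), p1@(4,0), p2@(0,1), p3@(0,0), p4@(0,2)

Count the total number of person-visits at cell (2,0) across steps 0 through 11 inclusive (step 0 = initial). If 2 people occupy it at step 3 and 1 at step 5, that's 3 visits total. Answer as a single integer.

Step 0: p0@(2,2) p1@(4,0) p2@(0,1) p3@(0,0) p4@(0,2) -> at (2,0): 0 [-], cum=0
Step 1: p0@(3,2) p1@ESC p2@(1,1) p3@(1,0) p4@(1,2) -> at (2,0): 0 [-], cum=0
Step 2: p0@(3,1) p1@ESC p2@(2,1) p3@(2,0) p4@(2,2) -> at (2,0): 1 [p3], cum=1
Step 3: p0@ESC p1@ESC p2@(3,1) p3@ESC p4@(3,2) -> at (2,0): 0 [-], cum=1
Step 4: p0@ESC p1@ESC p2@ESC p3@ESC p4@(3,1) -> at (2,0): 0 [-], cum=1
Step 5: p0@ESC p1@ESC p2@ESC p3@ESC p4@ESC -> at (2,0): 0 [-], cum=1
Total visits = 1

Answer: 1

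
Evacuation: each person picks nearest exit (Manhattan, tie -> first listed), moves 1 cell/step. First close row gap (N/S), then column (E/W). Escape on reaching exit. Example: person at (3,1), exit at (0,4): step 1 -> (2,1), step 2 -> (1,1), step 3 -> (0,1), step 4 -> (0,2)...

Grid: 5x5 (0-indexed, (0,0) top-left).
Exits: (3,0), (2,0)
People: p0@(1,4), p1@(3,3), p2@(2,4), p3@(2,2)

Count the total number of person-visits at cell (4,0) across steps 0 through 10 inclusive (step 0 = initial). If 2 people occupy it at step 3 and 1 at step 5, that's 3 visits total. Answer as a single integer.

Answer: 0

Derivation:
Step 0: p0@(1,4) p1@(3,3) p2@(2,4) p3@(2,2) -> at (4,0): 0 [-], cum=0
Step 1: p0@(2,4) p1@(3,2) p2@(2,3) p3@(2,1) -> at (4,0): 0 [-], cum=0
Step 2: p0@(2,3) p1@(3,1) p2@(2,2) p3@ESC -> at (4,0): 0 [-], cum=0
Step 3: p0@(2,2) p1@ESC p2@(2,1) p3@ESC -> at (4,0): 0 [-], cum=0
Step 4: p0@(2,1) p1@ESC p2@ESC p3@ESC -> at (4,0): 0 [-], cum=0
Step 5: p0@ESC p1@ESC p2@ESC p3@ESC -> at (4,0): 0 [-], cum=0
Total visits = 0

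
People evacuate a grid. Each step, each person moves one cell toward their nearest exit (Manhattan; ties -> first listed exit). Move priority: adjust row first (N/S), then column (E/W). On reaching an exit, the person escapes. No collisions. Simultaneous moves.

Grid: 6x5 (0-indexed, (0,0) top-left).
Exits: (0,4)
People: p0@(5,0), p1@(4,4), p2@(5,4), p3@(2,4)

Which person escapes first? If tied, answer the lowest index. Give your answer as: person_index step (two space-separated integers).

Step 1: p0:(5,0)->(4,0) | p1:(4,4)->(3,4) | p2:(5,4)->(4,4) | p3:(2,4)->(1,4)
Step 2: p0:(4,0)->(3,0) | p1:(3,4)->(2,4) | p2:(4,4)->(3,4) | p3:(1,4)->(0,4)->EXIT
Step 3: p0:(3,0)->(2,0) | p1:(2,4)->(1,4) | p2:(3,4)->(2,4) | p3:escaped
Step 4: p0:(2,0)->(1,0) | p1:(1,4)->(0,4)->EXIT | p2:(2,4)->(1,4) | p3:escaped
Step 5: p0:(1,0)->(0,0) | p1:escaped | p2:(1,4)->(0,4)->EXIT | p3:escaped
Step 6: p0:(0,0)->(0,1) | p1:escaped | p2:escaped | p3:escaped
Step 7: p0:(0,1)->(0,2) | p1:escaped | p2:escaped | p3:escaped
Step 8: p0:(0,2)->(0,3) | p1:escaped | p2:escaped | p3:escaped
Step 9: p0:(0,3)->(0,4)->EXIT | p1:escaped | p2:escaped | p3:escaped
Exit steps: [9, 4, 5, 2]
First to escape: p3 at step 2

Answer: 3 2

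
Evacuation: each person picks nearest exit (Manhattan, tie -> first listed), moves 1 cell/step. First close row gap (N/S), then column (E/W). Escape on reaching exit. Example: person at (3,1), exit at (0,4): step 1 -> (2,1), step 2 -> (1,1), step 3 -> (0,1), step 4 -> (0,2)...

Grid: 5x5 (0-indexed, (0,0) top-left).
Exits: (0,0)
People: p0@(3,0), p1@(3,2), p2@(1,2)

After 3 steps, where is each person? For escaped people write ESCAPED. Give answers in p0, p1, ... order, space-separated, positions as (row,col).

Step 1: p0:(3,0)->(2,0) | p1:(3,2)->(2,2) | p2:(1,2)->(0,2)
Step 2: p0:(2,0)->(1,0) | p1:(2,2)->(1,2) | p2:(0,2)->(0,1)
Step 3: p0:(1,0)->(0,0)->EXIT | p1:(1,2)->(0,2) | p2:(0,1)->(0,0)->EXIT

ESCAPED (0,2) ESCAPED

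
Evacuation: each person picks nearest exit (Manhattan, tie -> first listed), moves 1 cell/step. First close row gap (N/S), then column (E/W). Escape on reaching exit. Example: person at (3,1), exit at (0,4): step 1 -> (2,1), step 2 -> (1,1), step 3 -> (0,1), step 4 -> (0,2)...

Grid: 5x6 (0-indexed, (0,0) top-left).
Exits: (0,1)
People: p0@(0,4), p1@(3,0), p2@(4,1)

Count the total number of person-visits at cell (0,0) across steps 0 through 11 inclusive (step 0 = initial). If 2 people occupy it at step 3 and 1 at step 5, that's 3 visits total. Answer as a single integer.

Answer: 1

Derivation:
Step 0: p0@(0,4) p1@(3,0) p2@(4,1) -> at (0,0): 0 [-], cum=0
Step 1: p0@(0,3) p1@(2,0) p2@(3,1) -> at (0,0): 0 [-], cum=0
Step 2: p0@(0,2) p1@(1,0) p2@(2,1) -> at (0,0): 0 [-], cum=0
Step 3: p0@ESC p1@(0,0) p2@(1,1) -> at (0,0): 1 [p1], cum=1
Step 4: p0@ESC p1@ESC p2@ESC -> at (0,0): 0 [-], cum=1
Total visits = 1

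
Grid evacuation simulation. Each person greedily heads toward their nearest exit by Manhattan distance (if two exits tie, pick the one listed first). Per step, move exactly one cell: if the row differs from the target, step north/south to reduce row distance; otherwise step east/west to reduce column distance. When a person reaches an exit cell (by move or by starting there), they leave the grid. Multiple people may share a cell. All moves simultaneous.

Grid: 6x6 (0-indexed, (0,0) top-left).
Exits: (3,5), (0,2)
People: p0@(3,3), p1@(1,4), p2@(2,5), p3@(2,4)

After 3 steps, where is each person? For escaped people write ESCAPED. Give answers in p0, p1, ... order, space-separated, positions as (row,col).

Step 1: p0:(3,3)->(3,4) | p1:(1,4)->(2,4) | p2:(2,5)->(3,5)->EXIT | p3:(2,4)->(3,4)
Step 2: p0:(3,4)->(3,5)->EXIT | p1:(2,4)->(3,4) | p2:escaped | p3:(3,4)->(3,5)->EXIT
Step 3: p0:escaped | p1:(3,4)->(3,5)->EXIT | p2:escaped | p3:escaped

ESCAPED ESCAPED ESCAPED ESCAPED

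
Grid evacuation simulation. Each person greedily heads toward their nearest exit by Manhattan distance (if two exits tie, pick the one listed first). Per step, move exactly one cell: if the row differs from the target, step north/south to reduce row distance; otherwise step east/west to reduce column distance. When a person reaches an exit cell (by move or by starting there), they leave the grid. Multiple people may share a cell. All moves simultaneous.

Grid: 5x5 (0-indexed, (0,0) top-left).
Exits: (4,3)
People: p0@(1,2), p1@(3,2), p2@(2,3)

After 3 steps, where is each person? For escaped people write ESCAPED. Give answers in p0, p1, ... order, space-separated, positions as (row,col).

Step 1: p0:(1,2)->(2,2) | p1:(3,2)->(4,2) | p2:(2,3)->(3,3)
Step 2: p0:(2,2)->(3,2) | p1:(4,2)->(4,3)->EXIT | p2:(3,3)->(4,3)->EXIT
Step 3: p0:(3,2)->(4,2) | p1:escaped | p2:escaped

(4,2) ESCAPED ESCAPED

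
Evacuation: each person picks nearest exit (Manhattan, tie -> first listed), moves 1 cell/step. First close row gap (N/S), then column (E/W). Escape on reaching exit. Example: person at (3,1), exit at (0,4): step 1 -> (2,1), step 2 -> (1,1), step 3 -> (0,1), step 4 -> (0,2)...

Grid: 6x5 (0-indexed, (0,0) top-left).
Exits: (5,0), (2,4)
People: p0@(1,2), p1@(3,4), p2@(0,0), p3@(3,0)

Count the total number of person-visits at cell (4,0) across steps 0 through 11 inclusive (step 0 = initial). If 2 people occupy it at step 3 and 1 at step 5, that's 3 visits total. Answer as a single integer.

Step 0: p0@(1,2) p1@(3,4) p2@(0,0) p3@(3,0) -> at (4,0): 0 [-], cum=0
Step 1: p0@(2,2) p1@ESC p2@(1,0) p3@(4,0) -> at (4,0): 1 [p3], cum=1
Step 2: p0@(2,3) p1@ESC p2@(2,0) p3@ESC -> at (4,0): 0 [-], cum=1
Step 3: p0@ESC p1@ESC p2@(3,0) p3@ESC -> at (4,0): 0 [-], cum=1
Step 4: p0@ESC p1@ESC p2@(4,0) p3@ESC -> at (4,0): 1 [p2], cum=2
Step 5: p0@ESC p1@ESC p2@ESC p3@ESC -> at (4,0): 0 [-], cum=2
Total visits = 2

Answer: 2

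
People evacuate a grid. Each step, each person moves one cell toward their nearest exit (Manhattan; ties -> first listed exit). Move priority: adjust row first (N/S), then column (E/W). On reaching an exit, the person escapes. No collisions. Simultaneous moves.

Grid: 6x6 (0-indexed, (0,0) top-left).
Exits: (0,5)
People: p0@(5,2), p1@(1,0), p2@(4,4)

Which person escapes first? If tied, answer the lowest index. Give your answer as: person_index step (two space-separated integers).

Answer: 2 5

Derivation:
Step 1: p0:(5,2)->(4,2) | p1:(1,0)->(0,0) | p2:(4,4)->(3,4)
Step 2: p0:(4,2)->(3,2) | p1:(0,0)->(0,1) | p2:(3,4)->(2,4)
Step 3: p0:(3,2)->(2,2) | p1:(0,1)->(0,2) | p2:(2,4)->(1,4)
Step 4: p0:(2,2)->(1,2) | p1:(0,2)->(0,3) | p2:(1,4)->(0,4)
Step 5: p0:(1,2)->(0,2) | p1:(0,3)->(0,4) | p2:(0,4)->(0,5)->EXIT
Step 6: p0:(0,2)->(0,3) | p1:(0,4)->(0,5)->EXIT | p2:escaped
Step 7: p0:(0,3)->(0,4) | p1:escaped | p2:escaped
Step 8: p0:(0,4)->(0,5)->EXIT | p1:escaped | p2:escaped
Exit steps: [8, 6, 5]
First to escape: p2 at step 5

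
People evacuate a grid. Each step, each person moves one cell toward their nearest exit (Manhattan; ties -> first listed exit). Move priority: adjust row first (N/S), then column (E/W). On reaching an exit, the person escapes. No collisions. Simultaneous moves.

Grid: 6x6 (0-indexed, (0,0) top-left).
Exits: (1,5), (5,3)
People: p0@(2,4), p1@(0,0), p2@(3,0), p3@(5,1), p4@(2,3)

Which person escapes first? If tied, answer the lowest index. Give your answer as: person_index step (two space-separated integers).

Step 1: p0:(2,4)->(1,4) | p1:(0,0)->(1,0) | p2:(3,0)->(4,0) | p3:(5,1)->(5,2) | p4:(2,3)->(1,3)
Step 2: p0:(1,4)->(1,5)->EXIT | p1:(1,0)->(1,1) | p2:(4,0)->(5,0) | p3:(5,2)->(5,3)->EXIT | p4:(1,3)->(1,4)
Step 3: p0:escaped | p1:(1,1)->(1,2) | p2:(5,0)->(5,1) | p3:escaped | p4:(1,4)->(1,5)->EXIT
Step 4: p0:escaped | p1:(1,2)->(1,3) | p2:(5,1)->(5,2) | p3:escaped | p4:escaped
Step 5: p0:escaped | p1:(1,3)->(1,4) | p2:(5,2)->(5,3)->EXIT | p3:escaped | p4:escaped
Step 6: p0:escaped | p1:(1,4)->(1,5)->EXIT | p2:escaped | p3:escaped | p4:escaped
Exit steps: [2, 6, 5, 2, 3]
First to escape: p0 at step 2

Answer: 0 2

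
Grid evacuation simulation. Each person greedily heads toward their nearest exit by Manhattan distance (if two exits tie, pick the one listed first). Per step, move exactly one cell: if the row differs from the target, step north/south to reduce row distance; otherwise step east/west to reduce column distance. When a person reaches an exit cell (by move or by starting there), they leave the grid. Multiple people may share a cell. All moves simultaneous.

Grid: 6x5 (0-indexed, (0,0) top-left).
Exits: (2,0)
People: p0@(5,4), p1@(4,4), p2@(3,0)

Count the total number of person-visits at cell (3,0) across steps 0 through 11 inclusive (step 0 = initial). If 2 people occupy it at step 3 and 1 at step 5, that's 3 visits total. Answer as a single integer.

Step 0: p0@(5,4) p1@(4,4) p2@(3,0) -> at (3,0): 1 [p2], cum=1
Step 1: p0@(4,4) p1@(3,4) p2@ESC -> at (3,0): 0 [-], cum=1
Step 2: p0@(3,4) p1@(2,4) p2@ESC -> at (3,0): 0 [-], cum=1
Step 3: p0@(2,4) p1@(2,3) p2@ESC -> at (3,0): 0 [-], cum=1
Step 4: p0@(2,3) p1@(2,2) p2@ESC -> at (3,0): 0 [-], cum=1
Step 5: p0@(2,2) p1@(2,1) p2@ESC -> at (3,0): 0 [-], cum=1
Step 6: p0@(2,1) p1@ESC p2@ESC -> at (3,0): 0 [-], cum=1
Step 7: p0@ESC p1@ESC p2@ESC -> at (3,0): 0 [-], cum=1
Total visits = 1

Answer: 1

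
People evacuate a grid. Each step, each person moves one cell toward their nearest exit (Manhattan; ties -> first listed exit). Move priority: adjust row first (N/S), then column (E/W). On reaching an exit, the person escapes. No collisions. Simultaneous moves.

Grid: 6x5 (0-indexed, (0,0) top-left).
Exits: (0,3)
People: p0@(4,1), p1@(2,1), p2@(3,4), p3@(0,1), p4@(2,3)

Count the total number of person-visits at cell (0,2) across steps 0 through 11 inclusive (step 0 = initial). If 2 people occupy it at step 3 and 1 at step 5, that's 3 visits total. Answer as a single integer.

Answer: 3

Derivation:
Step 0: p0@(4,1) p1@(2,1) p2@(3,4) p3@(0,1) p4@(2,3) -> at (0,2): 0 [-], cum=0
Step 1: p0@(3,1) p1@(1,1) p2@(2,4) p3@(0,2) p4@(1,3) -> at (0,2): 1 [p3], cum=1
Step 2: p0@(2,1) p1@(0,1) p2@(1,4) p3@ESC p4@ESC -> at (0,2): 0 [-], cum=1
Step 3: p0@(1,1) p1@(0,2) p2@(0,4) p3@ESC p4@ESC -> at (0,2): 1 [p1], cum=2
Step 4: p0@(0,1) p1@ESC p2@ESC p3@ESC p4@ESC -> at (0,2): 0 [-], cum=2
Step 5: p0@(0,2) p1@ESC p2@ESC p3@ESC p4@ESC -> at (0,2): 1 [p0], cum=3
Step 6: p0@ESC p1@ESC p2@ESC p3@ESC p4@ESC -> at (0,2): 0 [-], cum=3
Total visits = 3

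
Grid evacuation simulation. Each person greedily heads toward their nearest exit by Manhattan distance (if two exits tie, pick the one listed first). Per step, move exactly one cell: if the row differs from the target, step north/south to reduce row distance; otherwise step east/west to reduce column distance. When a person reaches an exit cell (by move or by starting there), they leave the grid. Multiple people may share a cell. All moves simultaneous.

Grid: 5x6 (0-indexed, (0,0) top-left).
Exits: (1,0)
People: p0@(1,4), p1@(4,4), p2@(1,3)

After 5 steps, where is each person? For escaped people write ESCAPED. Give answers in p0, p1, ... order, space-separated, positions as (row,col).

Step 1: p0:(1,4)->(1,3) | p1:(4,4)->(3,4) | p2:(1,3)->(1,2)
Step 2: p0:(1,3)->(1,2) | p1:(3,4)->(2,4) | p2:(1,2)->(1,1)
Step 3: p0:(1,2)->(1,1) | p1:(2,4)->(1,4) | p2:(1,1)->(1,0)->EXIT
Step 4: p0:(1,1)->(1,0)->EXIT | p1:(1,4)->(1,3) | p2:escaped
Step 5: p0:escaped | p1:(1,3)->(1,2) | p2:escaped

ESCAPED (1,2) ESCAPED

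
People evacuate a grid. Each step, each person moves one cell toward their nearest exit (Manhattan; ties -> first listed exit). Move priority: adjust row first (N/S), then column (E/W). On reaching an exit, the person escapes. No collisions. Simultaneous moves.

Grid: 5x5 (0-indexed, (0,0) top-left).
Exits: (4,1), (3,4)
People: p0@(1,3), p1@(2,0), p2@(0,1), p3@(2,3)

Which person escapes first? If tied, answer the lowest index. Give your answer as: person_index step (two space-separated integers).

Step 1: p0:(1,3)->(2,3) | p1:(2,0)->(3,0) | p2:(0,1)->(1,1) | p3:(2,3)->(3,3)
Step 2: p0:(2,3)->(3,3) | p1:(3,0)->(4,0) | p2:(1,1)->(2,1) | p3:(3,3)->(3,4)->EXIT
Step 3: p0:(3,3)->(3,4)->EXIT | p1:(4,0)->(4,1)->EXIT | p2:(2,1)->(3,1) | p3:escaped
Step 4: p0:escaped | p1:escaped | p2:(3,1)->(4,1)->EXIT | p3:escaped
Exit steps: [3, 3, 4, 2]
First to escape: p3 at step 2

Answer: 3 2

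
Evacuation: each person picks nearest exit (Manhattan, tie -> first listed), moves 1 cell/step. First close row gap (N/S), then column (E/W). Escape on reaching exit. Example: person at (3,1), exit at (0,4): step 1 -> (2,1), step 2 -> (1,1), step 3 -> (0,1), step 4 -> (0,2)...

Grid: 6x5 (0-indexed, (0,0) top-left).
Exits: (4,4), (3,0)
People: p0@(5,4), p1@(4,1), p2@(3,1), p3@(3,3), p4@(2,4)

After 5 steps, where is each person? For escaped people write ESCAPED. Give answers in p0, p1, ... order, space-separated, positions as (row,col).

Step 1: p0:(5,4)->(4,4)->EXIT | p1:(4,1)->(3,1) | p2:(3,1)->(3,0)->EXIT | p3:(3,3)->(4,3) | p4:(2,4)->(3,4)
Step 2: p0:escaped | p1:(3,1)->(3,0)->EXIT | p2:escaped | p3:(4,3)->(4,4)->EXIT | p4:(3,4)->(4,4)->EXIT

ESCAPED ESCAPED ESCAPED ESCAPED ESCAPED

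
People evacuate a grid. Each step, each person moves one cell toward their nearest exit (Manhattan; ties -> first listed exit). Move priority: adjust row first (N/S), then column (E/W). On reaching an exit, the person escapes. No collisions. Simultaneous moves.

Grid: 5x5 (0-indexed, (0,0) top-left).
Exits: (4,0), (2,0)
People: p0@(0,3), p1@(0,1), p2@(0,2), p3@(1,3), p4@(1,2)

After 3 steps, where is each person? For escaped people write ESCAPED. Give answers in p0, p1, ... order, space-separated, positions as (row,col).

Step 1: p0:(0,3)->(1,3) | p1:(0,1)->(1,1) | p2:(0,2)->(1,2) | p3:(1,3)->(2,3) | p4:(1,2)->(2,2)
Step 2: p0:(1,3)->(2,3) | p1:(1,1)->(2,1) | p2:(1,2)->(2,2) | p3:(2,3)->(2,2) | p4:(2,2)->(2,1)
Step 3: p0:(2,3)->(2,2) | p1:(2,1)->(2,0)->EXIT | p2:(2,2)->(2,1) | p3:(2,2)->(2,1) | p4:(2,1)->(2,0)->EXIT

(2,2) ESCAPED (2,1) (2,1) ESCAPED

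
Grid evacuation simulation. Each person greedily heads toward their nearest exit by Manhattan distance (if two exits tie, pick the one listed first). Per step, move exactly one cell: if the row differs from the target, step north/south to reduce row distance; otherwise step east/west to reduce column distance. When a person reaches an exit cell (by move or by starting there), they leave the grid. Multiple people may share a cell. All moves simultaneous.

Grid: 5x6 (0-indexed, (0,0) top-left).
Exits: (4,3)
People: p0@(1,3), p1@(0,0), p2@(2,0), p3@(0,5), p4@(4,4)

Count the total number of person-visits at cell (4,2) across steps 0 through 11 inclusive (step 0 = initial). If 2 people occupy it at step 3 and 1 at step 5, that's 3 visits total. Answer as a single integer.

Answer: 2

Derivation:
Step 0: p0@(1,3) p1@(0,0) p2@(2,0) p3@(0,5) p4@(4,4) -> at (4,2): 0 [-], cum=0
Step 1: p0@(2,3) p1@(1,0) p2@(3,0) p3@(1,5) p4@ESC -> at (4,2): 0 [-], cum=0
Step 2: p0@(3,3) p1@(2,0) p2@(4,0) p3@(2,5) p4@ESC -> at (4,2): 0 [-], cum=0
Step 3: p0@ESC p1@(3,0) p2@(4,1) p3@(3,5) p4@ESC -> at (4,2): 0 [-], cum=0
Step 4: p0@ESC p1@(4,0) p2@(4,2) p3@(4,5) p4@ESC -> at (4,2): 1 [p2], cum=1
Step 5: p0@ESC p1@(4,1) p2@ESC p3@(4,4) p4@ESC -> at (4,2): 0 [-], cum=1
Step 6: p0@ESC p1@(4,2) p2@ESC p3@ESC p4@ESC -> at (4,2): 1 [p1], cum=2
Step 7: p0@ESC p1@ESC p2@ESC p3@ESC p4@ESC -> at (4,2): 0 [-], cum=2
Total visits = 2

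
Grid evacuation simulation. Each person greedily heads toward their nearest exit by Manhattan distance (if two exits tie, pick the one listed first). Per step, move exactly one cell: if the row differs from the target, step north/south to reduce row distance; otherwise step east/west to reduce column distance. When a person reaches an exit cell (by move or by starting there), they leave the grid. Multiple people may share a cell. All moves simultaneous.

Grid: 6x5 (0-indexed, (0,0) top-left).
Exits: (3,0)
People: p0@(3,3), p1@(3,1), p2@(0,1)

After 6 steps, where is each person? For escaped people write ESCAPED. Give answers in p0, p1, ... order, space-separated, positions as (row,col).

Step 1: p0:(3,3)->(3,2) | p1:(3,1)->(3,0)->EXIT | p2:(0,1)->(1,1)
Step 2: p0:(3,2)->(3,1) | p1:escaped | p2:(1,1)->(2,1)
Step 3: p0:(3,1)->(3,0)->EXIT | p1:escaped | p2:(2,1)->(3,1)
Step 4: p0:escaped | p1:escaped | p2:(3,1)->(3,0)->EXIT

ESCAPED ESCAPED ESCAPED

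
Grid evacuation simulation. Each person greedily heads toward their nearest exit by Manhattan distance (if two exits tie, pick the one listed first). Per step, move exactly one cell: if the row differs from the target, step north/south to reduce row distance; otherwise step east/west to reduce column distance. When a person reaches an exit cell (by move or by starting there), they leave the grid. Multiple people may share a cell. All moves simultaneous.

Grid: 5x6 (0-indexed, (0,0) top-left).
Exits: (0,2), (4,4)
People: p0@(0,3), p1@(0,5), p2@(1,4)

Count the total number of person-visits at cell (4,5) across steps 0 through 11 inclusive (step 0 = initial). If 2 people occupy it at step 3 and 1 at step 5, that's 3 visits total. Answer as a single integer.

Answer: 0

Derivation:
Step 0: p0@(0,3) p1@(0,5) p2@(1,4) -> at (4,5): 0 [-], cum=0
Step 1: p0@ESC p1@(0,4) p2@(0,4) -> at (4,5): 0 [-], cum=0
Step 2: p0@ESC p1@(0,3) p2@(0,3) -> at (4,5): 0 [-], cum=0
Step 3: p0@ESC p1@ESC p2@ESC -> at (4,5): 0 [-], cum=0
Total visits = 0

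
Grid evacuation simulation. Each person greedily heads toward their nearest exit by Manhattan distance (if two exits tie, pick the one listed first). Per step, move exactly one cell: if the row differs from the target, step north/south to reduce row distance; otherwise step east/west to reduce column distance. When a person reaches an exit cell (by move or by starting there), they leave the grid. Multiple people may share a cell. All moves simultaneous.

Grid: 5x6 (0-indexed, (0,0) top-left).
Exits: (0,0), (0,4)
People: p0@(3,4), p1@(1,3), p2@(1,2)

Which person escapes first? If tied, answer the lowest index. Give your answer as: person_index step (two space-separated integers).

Step 1: p0:(3,4)->(2,4) | p1:(1,3)->(0,3) | p2:(1,2)->(0,2)
Step 2: p0:(2,4)->(1,4) | p1:(0,3)->(0,4)->EXIT | p2:(0,2)->(0,1)
Step 3: p0:(1,4)->(0,4)->EXIT | p1:escaped | p2:(0,1)->(0,0)->EXIT
Exit steps: [3, 2, 3]
First to escape: p1 at step 2

Answer: 1 2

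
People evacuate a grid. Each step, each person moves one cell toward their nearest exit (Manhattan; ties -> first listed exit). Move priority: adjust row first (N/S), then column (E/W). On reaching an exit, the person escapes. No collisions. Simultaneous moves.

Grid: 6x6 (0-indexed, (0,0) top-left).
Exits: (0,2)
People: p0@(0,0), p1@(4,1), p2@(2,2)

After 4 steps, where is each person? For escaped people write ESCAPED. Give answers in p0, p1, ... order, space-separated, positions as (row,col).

Step 1: p0:(0,0)->(0,1) | p1:(4,1)->(3,1) | p2:(2,2)->(1,2)
Step 2: p0:(0,1)->(0,2)->EXIT | p1:(3,1)->(2,1) | p2:(1,2)->(0,2)->EXIT
Step 3: p0:escaped | p1:(2,1)->(1,1) | p2:escaped
Step 4: p0:escaped | p1:(1,1)->(0,1) | p2:escaped

ESCAPED (0,1) ESCAPED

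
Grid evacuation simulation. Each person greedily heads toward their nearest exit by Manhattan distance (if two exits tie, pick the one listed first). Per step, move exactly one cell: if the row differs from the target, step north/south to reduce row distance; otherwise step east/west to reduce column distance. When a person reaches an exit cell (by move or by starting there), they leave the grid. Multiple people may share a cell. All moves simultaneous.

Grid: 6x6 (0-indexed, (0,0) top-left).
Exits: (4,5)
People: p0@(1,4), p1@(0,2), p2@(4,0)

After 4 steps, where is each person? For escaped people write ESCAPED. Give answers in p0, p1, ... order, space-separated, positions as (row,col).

Step 1: p0:(1,4)->(2,4) | p1:(0,2)->(1,2) | p2:(4,0)->(4,1)
Step 2: p0:(2,4)->(3,4) | p1:(1,2)->(2,2) | p2:(4,1)->(4,2)
Step 3: p0:(3,4)->(4,4) | p1:(2,2)->(3,2) | p2:(4,2)->(4,3)
Step 4: p0:(4,4)->(4,5)->EXIT | p1:(3,2)->(4,2) | p2:(4,3)->(4,4)

ESCAPED (4,2) (4,4)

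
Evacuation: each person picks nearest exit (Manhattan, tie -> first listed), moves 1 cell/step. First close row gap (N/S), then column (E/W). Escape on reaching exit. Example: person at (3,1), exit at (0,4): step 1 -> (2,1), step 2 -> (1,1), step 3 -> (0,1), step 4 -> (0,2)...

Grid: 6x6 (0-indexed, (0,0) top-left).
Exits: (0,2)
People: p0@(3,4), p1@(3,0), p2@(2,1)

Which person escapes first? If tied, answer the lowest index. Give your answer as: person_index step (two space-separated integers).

Answer: 2 3

Derivation:
Step 1: p0:(3,4)->(2,4) | p1:(3,0)->(2,0) | p2:(2,1)->(1,1)
Step 2: p0:(2,4)->(1,4) | p1:(2,0)->(1,0) | p2:(1,1)->(0,1)
Step 3: p0:(1,4)->(0,4) | p1:(1,0)->(0,0) | p2:(0,1)->(0,2)->EXIT
Step 4: p0:(0,4)->(0,3) | p1:(0,0)->(0,1) | p2:escaped
Step 5: p0:(0,3)->(0,2)->EXIT | p1:(0,1)->(0,2)->EXIT | p2:escaped
Exit steps: [5, 5, 3]
First to escape: p2 at step 3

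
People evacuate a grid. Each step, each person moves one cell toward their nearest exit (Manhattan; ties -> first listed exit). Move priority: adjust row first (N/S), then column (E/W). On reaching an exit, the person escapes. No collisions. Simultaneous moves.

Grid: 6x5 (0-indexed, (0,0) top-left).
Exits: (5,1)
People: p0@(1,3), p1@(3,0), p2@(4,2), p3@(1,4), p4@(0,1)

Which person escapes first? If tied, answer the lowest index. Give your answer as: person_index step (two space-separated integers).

Step 1: p0:(1,3)->(2,3) | p1:(3,0)->(4,0) | p2:(4,2)->(5,2) | p3:(1,4)->(2,4) | p4:(0,1)->(1,1)
Step 2: p0:(2,3)->(3,3) | p1:(4,0)->(5,0) | p2:(5,2)->(5,1)->EXIT | p3:(2,4)->(3,4) | p4:(1,1)->(2,1)
Step 3: p0:(3,3)->(4,3) | p1:(5,0)->(5,1)->EXIT | p2:escaped | p3:(3,4)->(4,4) | p4:(2,1)->(3,1)
Step 4: p0:(4,3)->(5,3) | p1:escaped | p2:escaped | p3:(4,4)->(5,4) | p4:(3,1)->(4,1)
Step 5: p0:(5,3)->(5,2) | p1:escaped | p2:escaped | p3:(5,4)->(5,3) | p4:(4,1)->(5,1)->EXIT
Step 6: p0:(5,2)->(5,1)->EXIT | p1:escaped | p2:escaped | p3:(5,3)->(5,2) | p4:escaped
Step 7: p0:escaped | p1:escaped | p2:escaped | p3:(5,2)->(5,1)->EXIT | p4:escaped
Exit steps: [6, 3, 2, 7, 5]
First to escape: p2 at step 2

Answer: 2 2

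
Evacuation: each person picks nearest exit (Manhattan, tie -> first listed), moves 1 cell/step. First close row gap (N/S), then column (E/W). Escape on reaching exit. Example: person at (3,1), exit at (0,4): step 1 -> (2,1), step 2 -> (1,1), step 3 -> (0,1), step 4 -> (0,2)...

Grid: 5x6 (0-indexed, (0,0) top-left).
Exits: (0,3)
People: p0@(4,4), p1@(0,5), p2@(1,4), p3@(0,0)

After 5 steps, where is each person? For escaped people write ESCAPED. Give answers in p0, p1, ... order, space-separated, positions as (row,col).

Step 1: p0:(4,4)->(3,4) | p1:(0,5)->(0,4) | p2:(1,4)->(0,4) | p3:(0,0)->(0,1)
Step 2: p0:(3,4)->(2,4) | p1:(0,4)->(0,3)->EXIT | p2:(0,4)->(0,3)->EXIT | p3:(0,1)->(0,2)
Step 3: p0:(2,4)->(1,4) | p1:escaped | p2:escaped | p3:(0,2)->(0,3)->EXIT
Step 4: p0:(1,4)->(0,4) | p1:escaped | p2:escaped | p3:escaped
Step 5: p0:(0,4)->(0,3)->EXIT | p1:escaped | p2:escaped | p3:escaped

ESCAPED ESCAPED ESCAPED ESCAPED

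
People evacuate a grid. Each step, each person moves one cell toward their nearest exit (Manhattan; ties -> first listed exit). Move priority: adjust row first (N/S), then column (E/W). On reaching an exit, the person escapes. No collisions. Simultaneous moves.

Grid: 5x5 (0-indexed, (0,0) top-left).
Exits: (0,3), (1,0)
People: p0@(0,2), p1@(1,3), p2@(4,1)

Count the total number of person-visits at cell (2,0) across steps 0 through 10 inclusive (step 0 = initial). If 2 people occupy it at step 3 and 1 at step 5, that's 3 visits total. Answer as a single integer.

Step 0: p0@(0,2) p1@(1,3) p2@(4,1) -> at (2,0): 0 [-], cum=0
Step 1: p0@ESC p1@ESC p2@(3,1) -> at (2,0): 0 [-], cum=0
Step 2: p0@ESC p1@ESC p2@(2,1) -> at (2,0): 0 [-], cum=0
Step 3: p0@ESC p1@ESC p2@(1,1) -> at (2,0): 0 [-], cum=0
Step 4: p0@ESC p1@ESC p2@ESC -> at (2,0): 0 [-], cum=0
Total visits = 0

Answer: 0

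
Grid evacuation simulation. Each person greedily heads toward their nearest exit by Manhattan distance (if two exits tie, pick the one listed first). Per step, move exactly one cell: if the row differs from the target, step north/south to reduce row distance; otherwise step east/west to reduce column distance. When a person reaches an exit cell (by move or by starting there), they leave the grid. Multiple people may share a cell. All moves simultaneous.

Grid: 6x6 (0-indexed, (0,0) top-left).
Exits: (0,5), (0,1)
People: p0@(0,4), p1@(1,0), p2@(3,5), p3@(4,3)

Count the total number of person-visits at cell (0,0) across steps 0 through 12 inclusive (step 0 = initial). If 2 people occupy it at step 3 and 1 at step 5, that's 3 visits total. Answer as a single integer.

Step 0: p0@(0,4) p1@(1,0) p2@(3,5) p3@(4,3) -> at (0,0): 0 [-], cum=0
Step 1: p0@ESC p1@(0,0) p2@(2,5) p3@(3,3) -> at (0,0): 1 [p1], cum=1
Step 2: p0@ESC p1@ESC p2@(1,5) p3@(2,3) -> at (0,0): 0 [-], cum=1
Step 3: p0@ESC p1@ESC p2@ESC p3@(1,3) -> at (0,0): 0 [-], cum=1
Step 4: p0@ESC p1@ESC p2@ESC p3@(0,3) -> at (0,0): 0 [-], cum=1
Step 5: p0@ESC p1@ESC p2@ESC p3@(0,4) -> at (0,0): 0 [-], cum=1
Step 6: p0@ESC p1@ESC p2@ESC p3@ESC -> at (0,0): 0 [-], cum=1
Total visits = 1

Answer: 1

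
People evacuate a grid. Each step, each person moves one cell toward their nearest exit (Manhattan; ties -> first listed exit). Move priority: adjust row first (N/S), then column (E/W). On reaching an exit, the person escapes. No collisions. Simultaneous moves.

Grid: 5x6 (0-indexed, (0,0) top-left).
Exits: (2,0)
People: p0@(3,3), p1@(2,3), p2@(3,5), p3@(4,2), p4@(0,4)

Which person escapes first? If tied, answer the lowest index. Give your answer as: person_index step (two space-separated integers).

Step 1: p0:(3,3)->(2,3) | p1:(2,3)->(2,2) | p2:(3,5)->(2,5) | p3:(4,2)->(3,2) | p4:(0,4)->(1,4)
Step 2: p0:(2,3)->(2,2) | p1:(2,2)->(2,1) | p2:(2,5)->(2,4) | p3:(3,2)->(2,2) | p4:(1,4)->(2,4)
Step 3: p0:(2,2)->(2,1) | p1:(2,1)->(2,0)->EXIT | p2:(2,4)->(2,3) | p3:(2,2)->(2,1) | p4:(2,4)->(2,3)
Step 4: p0:(2,1)->(2,0)->EXIT | p1:escaped | p2:(2,3)->(2,2) | p3:(2,1)->(2,0)->EXIT | p4:(2,3)->(2,2)
Step 5: p0:escaped | p1:escaped | p2:(2,2)->(2,1) | p3:escaped | p4:(2,2)->(2,1)
Step 6: p0:escaped | p1:escaped | p2:(2,1)->(2,0)->EXIT | p3:escaped | p4:(2,1)->(2,0)->EXIT
Exit steps: [4, 3, 6, 4, 6]
First to escape: p1 at step 3

Answer: 1 3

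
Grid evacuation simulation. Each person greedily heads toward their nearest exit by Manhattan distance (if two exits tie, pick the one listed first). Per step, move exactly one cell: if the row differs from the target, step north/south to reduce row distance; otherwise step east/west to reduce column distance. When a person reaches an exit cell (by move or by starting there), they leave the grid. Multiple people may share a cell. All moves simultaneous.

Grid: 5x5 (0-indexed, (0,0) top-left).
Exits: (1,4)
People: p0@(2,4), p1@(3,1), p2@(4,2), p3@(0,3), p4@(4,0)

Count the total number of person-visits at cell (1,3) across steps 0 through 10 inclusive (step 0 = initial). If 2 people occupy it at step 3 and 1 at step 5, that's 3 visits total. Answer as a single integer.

Step 0: p0@(2,4) p1@(3,1) p2@(4,2) p3@(0,3) p4@(4,0) -> at (1,3): 0 [-], cum=0
Step 1: p0@ESC p1@(2,1) p2@(3,2) p3@(1,3) p4@(3,0) -> at (1,3): 1 [p3], cum=1
Step 2: p0@ESC p1@(1,1) p2@(2,2) p3@ESC p4@(2,0) -> at (1,3): 0 [-], cum=1
Step 3: p0@ESC p1@(1,2) p2@(1,2) p3@ESC p4@(1,0) -> at (1,3): 0 [-], cum=1
Step 4: p0@ESC p1@(1,3) p2@(1,3) p3@ESC p4@(1,1) -> at (1,3): 2 [p1,p2], cum=3
Step 5: p0@ESC p1@ESC p2@ESC p3@ESC p4@(1,2) -> at (1,3): 0 [-], cum=3
Step 6: p0@ESC p1@ESC p2@ESC p3@ESC p4@(1,3) -> at (1,3): 1 [p4], cum=4
Step 7: p0@ESC p1@ESC p2@ESC p3@ESC p4@ESC -> at (1,3): 0 [-], cum=4
Total visits = 4

Answer: 4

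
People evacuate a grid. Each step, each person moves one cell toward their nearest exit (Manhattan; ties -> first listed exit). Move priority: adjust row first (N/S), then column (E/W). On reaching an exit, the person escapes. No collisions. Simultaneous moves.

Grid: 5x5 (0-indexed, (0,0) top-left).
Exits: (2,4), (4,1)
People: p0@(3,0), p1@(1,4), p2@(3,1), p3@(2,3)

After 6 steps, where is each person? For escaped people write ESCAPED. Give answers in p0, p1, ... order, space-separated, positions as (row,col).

Step 1: p0:(3,0)->(4,0) | p1:(1,4)->(2,4)->EXIT | p2:(3,1)->(4,1)->EXIT | p3:(2,3)->(2,4)->EXIT
Step 2: p0:(4,0)->(4,1)->EXIT | p1:escaped | p2:escaped | p3:escaped

ESCAPED ESCAPED ESCAPED ESCAPED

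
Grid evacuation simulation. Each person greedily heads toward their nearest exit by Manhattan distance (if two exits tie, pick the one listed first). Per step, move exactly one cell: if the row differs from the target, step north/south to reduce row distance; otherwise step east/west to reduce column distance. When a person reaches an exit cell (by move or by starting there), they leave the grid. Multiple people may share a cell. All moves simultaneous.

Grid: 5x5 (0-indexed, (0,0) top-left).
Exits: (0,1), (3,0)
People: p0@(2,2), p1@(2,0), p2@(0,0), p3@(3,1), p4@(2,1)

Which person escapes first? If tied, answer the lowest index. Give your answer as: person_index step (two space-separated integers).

Answer: 1 1

Derivation:
Step 1: p0:(2,2)->(1,2) | p1:(2,0)->(3,0)->EXIT | p2:(0,0)->(0,1)->EXIT | p3:(3,1)->(3,0)->EXIT | p4:(2,1)->(1,1)
Step 2: p0:(1,2)->(0,2) | p1:escaped | p2:escaped | p3:escaped | p4:(1,1)->(0,1)->EXIT
Step 3: p0:(0,2)->(0,1)->EXIT | p1:escaped | p2:escaped | p3:escaped | p4:escaped
Exit steps: [3, 1, 1, 1, 2]
First to escape: p1 at step 1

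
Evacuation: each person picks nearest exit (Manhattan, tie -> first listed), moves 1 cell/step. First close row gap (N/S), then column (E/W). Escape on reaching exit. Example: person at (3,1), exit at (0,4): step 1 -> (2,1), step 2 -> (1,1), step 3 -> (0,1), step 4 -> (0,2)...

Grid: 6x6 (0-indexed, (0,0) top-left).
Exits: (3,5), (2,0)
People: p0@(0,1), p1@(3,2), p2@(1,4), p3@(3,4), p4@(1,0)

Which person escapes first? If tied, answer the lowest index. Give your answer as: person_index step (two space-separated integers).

Step 1: p0:(0,1)->(1,1) | p1:(3,2)->(3,3) | p2:(1,4)->(2,4) | p3:(3,4)->(3,5)->EXIT | p4:(1,0)->(2,0)->EXIT
Step 2: p0:(1,1)->(2,1) | p1:(3,3)->(3,4) | p2:(2,4)->(3,4) | p3:escaped | p4:escaped
Step 3: p0:(2,1)->(2,0)->EXIT | p1:(3,4)->(3,5)->EXIT | p2:(3,4)->(3,5)->EXIT | p3:escaped | p4:escaped
Exit steps: [3, 3, 3, 1, 1]
First to escape: p3 at step 1

Answer: 3 1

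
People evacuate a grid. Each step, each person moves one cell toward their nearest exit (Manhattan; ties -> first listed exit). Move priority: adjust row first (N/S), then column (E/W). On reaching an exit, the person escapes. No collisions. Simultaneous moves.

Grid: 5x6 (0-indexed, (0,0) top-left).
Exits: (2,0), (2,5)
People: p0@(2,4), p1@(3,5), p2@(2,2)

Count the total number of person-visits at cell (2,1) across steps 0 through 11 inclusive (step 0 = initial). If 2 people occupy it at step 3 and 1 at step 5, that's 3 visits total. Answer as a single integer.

Answer: 1

Derivation:
Step 0: p0@(2,4) p1@(3,5) p2@(2,2) -> at (2,1): 0 [-], cum=0
Step 1: p0@ESC p1@ESC p2@(2,1) -> at (2,1): 1 [p2], cum=1
Step 2: p0@ESC p1@ESC p2@ESC -> at (2,1): 0 [-], cum=1
Total visits = 1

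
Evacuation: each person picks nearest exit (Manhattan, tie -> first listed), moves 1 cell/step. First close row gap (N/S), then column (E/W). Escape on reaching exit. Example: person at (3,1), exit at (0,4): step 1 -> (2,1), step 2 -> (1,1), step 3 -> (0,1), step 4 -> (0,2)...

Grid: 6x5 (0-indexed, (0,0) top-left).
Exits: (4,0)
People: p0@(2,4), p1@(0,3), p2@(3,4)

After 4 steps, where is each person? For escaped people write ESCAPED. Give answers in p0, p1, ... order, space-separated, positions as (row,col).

Step 1: p0:(2,4)->(3,4) | p1:(0,3)->(1,3) | p2:(3,4)->(4,4)
Step 2: p0:(3,4)->(4,4) | p1:(1,3)->(2,3) | p2:(4,4)->(4,3)
Step 3: p0:(4,4)->(4,3) | p1:(2,3)->(3,3) | p2:(4,3)->(4,2)
Step 4: p0:(4,3)->(4,2) | p1:(3,3)->(4,3) | p2:(4,2)->(4,1)

(4,2) (4,3) (4,1)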